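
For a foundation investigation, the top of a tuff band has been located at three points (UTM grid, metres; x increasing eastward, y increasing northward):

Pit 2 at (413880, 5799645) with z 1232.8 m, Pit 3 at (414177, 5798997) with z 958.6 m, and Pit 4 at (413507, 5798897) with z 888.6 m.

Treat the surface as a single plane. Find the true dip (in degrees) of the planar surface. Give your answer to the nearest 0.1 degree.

Two edge vectors: Pit 2→Pit 3 = (297, -648, -274.2), Pit 2→Pit 4 = (-373, -748, -344.2).
Normal n = (Pit 2→Pit 3) × (Pit 2→Pit 4) = (17940, 204504, -463860).
So ∂z/∂x = −n_x/n_z = 0.03868 and ∂z/∂y = −n_y/n_z = 0.44087.
Gradient magnitude |∇z| = √(a² + b²) = √(0.00150 + 0.19437) = 0.44257.
True dip = arctan(0.44257) = 23.9°, dipping toward S (azimuth ≈ 185°).

23.9°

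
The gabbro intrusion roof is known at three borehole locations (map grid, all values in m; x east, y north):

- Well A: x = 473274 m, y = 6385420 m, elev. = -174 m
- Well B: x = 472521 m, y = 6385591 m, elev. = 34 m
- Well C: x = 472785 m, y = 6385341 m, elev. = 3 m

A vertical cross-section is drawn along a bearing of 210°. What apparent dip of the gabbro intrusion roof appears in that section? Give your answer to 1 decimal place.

Let the plane be z = a·x + b·y + c.
Well B−Well A: −753a + 171b = 208;  Well C−Well A: −489a − 79b = 177.
Solving gives a = −0.32632, b = −0.22060.
Unit vector along 210° is (sin 210°, cos 210°) = (-0.5000, -0.8660).
Slope in that direction = a·(-0.5000) + b·(-0.8660) = 0.35421.
Apparent dip = arctan|0.35421| = 19.5° (true dip is 21.5°, so apparent ≤ true as expected).

19.5°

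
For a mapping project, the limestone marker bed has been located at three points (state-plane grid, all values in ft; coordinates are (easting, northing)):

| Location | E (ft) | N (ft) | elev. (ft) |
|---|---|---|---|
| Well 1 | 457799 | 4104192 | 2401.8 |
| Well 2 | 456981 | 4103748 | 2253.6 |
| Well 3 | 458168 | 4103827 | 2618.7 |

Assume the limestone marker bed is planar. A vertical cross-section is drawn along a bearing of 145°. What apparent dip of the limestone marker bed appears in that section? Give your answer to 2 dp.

Let the plane be z = a·E + b·N + c.
Well 2−Well 1: −818a − 444b = −148.2;  Well 3−Well 1: 369a − 365b = 216.9.
Solving gives a = 0.32525, b = −0.26543.
Unit vector along 145° is (sin 145°, cos 145°) = (0.5736, -0.8192).
Slope in that direction = a·(0.5736) + b·(-0.8192) = 0.40399.
Apparent dip = arctan|0.40399| = 22.00° (true dip is 22.8°, so apparent ≤ true as expected).

22.00°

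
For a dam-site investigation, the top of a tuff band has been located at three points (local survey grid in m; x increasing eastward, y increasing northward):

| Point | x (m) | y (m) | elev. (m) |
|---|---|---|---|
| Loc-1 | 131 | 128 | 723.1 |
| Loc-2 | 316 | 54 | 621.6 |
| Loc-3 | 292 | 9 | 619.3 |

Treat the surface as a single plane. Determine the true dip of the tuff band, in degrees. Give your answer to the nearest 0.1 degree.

27.4°

Two edge vectors: Loc-1→Loc-2 = (185, -74, -101.5), Loc-1→Loc-3 = (161, -119, -103.8).
Normal n = (Loc-1→Loc-2) × (Loc-1→Loc-3) = (-4397.3, 2861.5, -10101).
So ∂z/∂x = −n_x/n_z = −0.43533 and ∂z/∂y = −n_y/n_z = 0.28329.
Gradient magnitude |∇z| = √(a² + b²) = √(0.18951 + 0.08025) = 0.51939.
True dip = arctan(0.51939) = 27.4°, dipping toward ESE (azimuth ≈ 123°).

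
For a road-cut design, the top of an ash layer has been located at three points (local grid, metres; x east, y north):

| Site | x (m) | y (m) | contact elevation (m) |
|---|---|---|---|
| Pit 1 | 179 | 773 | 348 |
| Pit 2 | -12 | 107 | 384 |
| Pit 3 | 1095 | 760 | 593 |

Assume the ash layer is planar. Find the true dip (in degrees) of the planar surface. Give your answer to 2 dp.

16.48°

Two edge vectors: Pit 1→Pit 2 = (-191, -666, 36), Pit 1→Pit 3 = (916, -13, 245).
Normal n = (Pit 1→Pit 2) × (Pit 1→Pit 3) = (-162702, 79771, 612539).
So ∂z/∂x = −n_x/n_z = 0.26562 and ∂z/∂y = −n_y/n_z = −0.13023.
Gradient magnitude |∇z| = √(a² + b²) = √(0.07055 + 0.01696) = 0.29583.
True dip = arctan(0.29583) = 16.48°, dipping toward WNW (azimuth ≈ 296°).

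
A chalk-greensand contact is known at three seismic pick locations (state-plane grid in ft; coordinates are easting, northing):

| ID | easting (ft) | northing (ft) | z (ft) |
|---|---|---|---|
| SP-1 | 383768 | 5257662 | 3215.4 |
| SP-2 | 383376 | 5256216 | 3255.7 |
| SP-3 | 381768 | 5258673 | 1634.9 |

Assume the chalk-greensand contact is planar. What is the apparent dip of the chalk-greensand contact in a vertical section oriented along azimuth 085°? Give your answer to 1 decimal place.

Two edge vectors: SP-1→SP-2 = (-392, -1446, 40.3), SP-1→SP-3 = (-2000, 1011, -1580.5).
Normal n = (SP-1→SP-2) × (SP-1→SP-3) = (2244659.7, -700156, -3288312).
So ∂z/∂easting = −n_x/n_z = 0.68262 and ∂z/∂northing = −n_y/n_z = −0.21292.
Unit vector along 085° is (sin 85°, cos 85°) = (0.9962, 0.0872).
Slope in that direction = a·(0.9962) + b·(0.0872) = 0.66146.
Apparent dip = arctan|0.66146| = 33.5° (true dip is 35.6°, so apparent ≤ true as expected).

33.5°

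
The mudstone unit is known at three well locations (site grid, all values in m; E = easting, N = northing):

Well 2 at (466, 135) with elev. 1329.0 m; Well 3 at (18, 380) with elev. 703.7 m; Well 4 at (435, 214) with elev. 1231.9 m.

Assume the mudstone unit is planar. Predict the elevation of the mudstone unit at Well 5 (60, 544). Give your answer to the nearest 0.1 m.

Two edge vectors: Well 2→Well 3 = (-448, 245, -625.3), Well 2→Well 4 = (-31, 79, -97.1).
Normal n = (Well 2→Well 3) × (Well 2→Well 4) = (25609.2, -24116.5, -27797).
So ∂z/∂E = −n_x/n_z = 0.92129 and ∂z/∂N = −n_y/n_z = −0.86759.
Intercept c from Well 2: 1329 − 429.32 + 117.13 = 1016.80.
At (60, 544): z = 55.3 − 472.0 + 1016.80 = 600.1 m.

600.1 m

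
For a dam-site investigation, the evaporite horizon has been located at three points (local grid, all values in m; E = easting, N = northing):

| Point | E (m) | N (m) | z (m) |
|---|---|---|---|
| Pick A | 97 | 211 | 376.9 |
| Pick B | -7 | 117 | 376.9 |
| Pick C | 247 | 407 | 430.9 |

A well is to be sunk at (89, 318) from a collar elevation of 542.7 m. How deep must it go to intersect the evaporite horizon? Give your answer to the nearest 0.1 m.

Let the plane be z = a·E + b·N + c.
Pick B−Pick A: −104a − 94b = 0;  Pick C−Pick A: 150a + 196b = 54.
Solving gives a = −0.80777, b = 0.89370.
Then c = 376.9 − a·97 − b·211 = 266.68.
At (89, 318): z_contact = −71.89 + 284.20 + 266.68 = 478.99 m.
Depth below ground = 542.7 − 478.99 = 63.7 m.

63.7 m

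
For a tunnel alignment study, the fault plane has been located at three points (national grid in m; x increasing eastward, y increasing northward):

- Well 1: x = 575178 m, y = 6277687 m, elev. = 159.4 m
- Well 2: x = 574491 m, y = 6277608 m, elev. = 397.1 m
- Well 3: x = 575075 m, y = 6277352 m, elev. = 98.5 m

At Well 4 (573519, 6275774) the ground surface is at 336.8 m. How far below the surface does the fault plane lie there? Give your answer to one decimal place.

117.9 m

Let the plane be z = a·x + b·y + c.
Well 2−Well 1: −687a − 79b = 237.7;  Well 3−Well 1: −103a − 335b = −60.9.
Solving gives a = −0.380349357, b = 0.298734280.
Then c = 159.4 − a·575178 − b·6277687 = −1656432.32.
At (573519, 6275774): z_contact = −218137.58 + 1874788.83 − 1656432.32 = 218.92 m.
Depth below ground = 336.8 − 218.92 = 117.9 m.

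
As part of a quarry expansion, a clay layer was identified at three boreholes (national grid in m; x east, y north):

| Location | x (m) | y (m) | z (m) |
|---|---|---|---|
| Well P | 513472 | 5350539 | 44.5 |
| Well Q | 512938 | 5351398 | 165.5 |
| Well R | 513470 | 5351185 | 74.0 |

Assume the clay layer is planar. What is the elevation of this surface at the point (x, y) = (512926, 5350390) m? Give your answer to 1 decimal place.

121.8 m

Two edge vectors: Well P→Well Q = (-534, 859, 121), Well P→Well R = (-2, 646, 29.5).
Normal n = (Well P→Well Q) × (Well P→Well R) = (-52825.5, 15511, -343246).
So ∂z/∂x = −n_x/n_z = −0.153899827 and ∂z/∂y = −n_y/n_z = 0.045189165.
Intercept c from Well P: 44.5 + 79023.25 − 241786.39 = −162718.64.
At (512926, 5350390): z = −78939.2 + 241779.7 − 162718.64 = 121.8 m.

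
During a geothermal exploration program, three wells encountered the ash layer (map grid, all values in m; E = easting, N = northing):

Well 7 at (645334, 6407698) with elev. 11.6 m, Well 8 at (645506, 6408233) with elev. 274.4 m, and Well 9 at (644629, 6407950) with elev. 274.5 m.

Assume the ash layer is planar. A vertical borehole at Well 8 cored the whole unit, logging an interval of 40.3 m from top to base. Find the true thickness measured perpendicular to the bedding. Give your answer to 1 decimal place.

34.9 m

Let the plane be z = a·E + b·N + c.
Well 8−Well 7: 172a + 535b = 262.8;  Well 9−Well 7: −705a + 252b = 262.9.
Solving gives a = −0.17699, b = 0.54812.
|∇z| = √(a²+b²) = 0.57598, so dip δ = arctan(0.57598) = 29.94°.
True thickness = vertical thickness × cos δ = 40.3 × cos 29.94° = 34.9 m.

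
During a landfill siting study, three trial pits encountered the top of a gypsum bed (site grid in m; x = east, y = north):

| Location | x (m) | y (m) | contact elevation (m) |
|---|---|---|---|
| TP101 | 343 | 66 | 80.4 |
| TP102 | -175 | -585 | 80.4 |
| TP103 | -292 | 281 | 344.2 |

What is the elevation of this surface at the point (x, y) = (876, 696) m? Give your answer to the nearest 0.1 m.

Let the plane be z = a·x + b·y + c.
TP102−TP101: −518a − 651b = 0;  TP103−TP101: −635a + 215b = 263.8.
Solving gives a = −0.32726, b = 0.26040.
Then c = 80.4 − a·343 − b·66 = 175.47.
At (876, 696): z = −286.7 + 181.2 + 175.47 = 70.0 m.

70.0 m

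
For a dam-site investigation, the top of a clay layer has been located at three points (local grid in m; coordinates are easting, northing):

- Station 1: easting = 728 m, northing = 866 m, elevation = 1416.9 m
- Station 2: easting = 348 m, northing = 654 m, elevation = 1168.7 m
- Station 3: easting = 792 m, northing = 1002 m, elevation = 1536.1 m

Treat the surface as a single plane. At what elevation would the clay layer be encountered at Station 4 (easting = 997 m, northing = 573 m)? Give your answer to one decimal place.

1250.7 m

Two edge vectors: Station 1→Station 2 = (-380, -212, -248.2), Station 1→Station 3 = (64, 136, 119.2).
Normal n = (Station 1→Station 2) × (Station 1→Station 3) = (8484.8, 29411.2, -38112).
So ∂z/∂easting = −n_x/n_z = 0.222628 and ∂z/∂northing = −n_y/n_z = 0.771704.
Intercept c from Station 1: 1416.9 − 162.07 − 668.30 = 586.53.
At (997, 573): z = 222.0 + 442.2 + 586.53 = 1250.7 m.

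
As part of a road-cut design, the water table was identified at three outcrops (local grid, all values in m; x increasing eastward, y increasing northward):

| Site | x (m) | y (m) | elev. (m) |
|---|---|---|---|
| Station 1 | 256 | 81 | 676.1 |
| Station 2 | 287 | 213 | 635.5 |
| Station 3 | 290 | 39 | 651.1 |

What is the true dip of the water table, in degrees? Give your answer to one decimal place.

41.0°

Two edge vectors: Station 1→Station 2 = (31, 132, -40.6), Station 1→Station 3 = (34, -42, -25).
Normal n = (Station 1→Station 2) × (Station 1→Station 3) = (-5005.2, -605.4, -5790).
So ∂z/∂x = −n_x/n_z = −0.86446 and ∂z/∂y = −n_y/n_z = −0.10456.
Gradient magnitude |∇z| = √(a² + b²) = √(0.74728 + 0.01093) = 0.87076.
True dip = arctan(0.87076) = 41.0°, dipping toward E (azimuth ≈ 083°).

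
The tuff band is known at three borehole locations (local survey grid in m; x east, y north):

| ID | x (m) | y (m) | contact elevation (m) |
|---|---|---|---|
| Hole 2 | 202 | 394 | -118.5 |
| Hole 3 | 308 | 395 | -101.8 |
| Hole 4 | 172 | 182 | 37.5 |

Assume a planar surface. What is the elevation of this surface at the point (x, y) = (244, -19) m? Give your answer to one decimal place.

201.9 m

Let the plane be z = a·x + b·y + c.
Hole 3−Hole 2: 106a + 1b = 16.7;  Hole 4−Hole 2: −30a − 212b = 156.
Solving gives a = 0.16471, b = −0.75916.
Then c = -118.5 − a·202 − b·394 = 147.34.
At (244, -19): z = 40.2 + 14.4 + 147.34 = 201.9 m.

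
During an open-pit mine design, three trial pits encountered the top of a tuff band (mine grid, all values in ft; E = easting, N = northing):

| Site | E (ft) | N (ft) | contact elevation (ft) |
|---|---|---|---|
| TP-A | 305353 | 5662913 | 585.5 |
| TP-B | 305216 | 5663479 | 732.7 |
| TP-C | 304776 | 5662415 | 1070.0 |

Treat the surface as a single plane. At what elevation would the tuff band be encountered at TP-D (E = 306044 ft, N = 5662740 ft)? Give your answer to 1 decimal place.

-30.9 ft

Two edge vectors: TP-A→TP-B = (-137, 566, 147.2), TP-A→TP-C = (-577, -498, 484.5).
Normal n = (TP-A→TP-B) × (TP-A→TP-C) = (347532.6, -18557.9, 394808).
So ∂z/∂E = −n_x/n_z = −0.880257239 and ∂z/∂N = −n_y/n_z = 0.047004873.
Intercept c from TP-A: 585.5 + 268789.19 − 266184.51 = 3190.18.
At (306044, 5662740): z = −269397.4 + 266176.4 + 3190.18 = -30.9 ft.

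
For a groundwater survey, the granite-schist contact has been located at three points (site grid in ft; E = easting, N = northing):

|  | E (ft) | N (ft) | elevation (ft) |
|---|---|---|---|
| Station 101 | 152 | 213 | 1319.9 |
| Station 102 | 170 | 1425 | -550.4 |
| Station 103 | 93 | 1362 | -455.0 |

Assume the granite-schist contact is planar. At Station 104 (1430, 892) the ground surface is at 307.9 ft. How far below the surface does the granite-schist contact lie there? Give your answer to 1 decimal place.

5.5 ft

Let the plane be z = a·E + b·N + c.
Station 102−Station 101: 18a + 1212b = −1870.3;  Station 103−Station 101: −59a + 1149b = −1774.9.
Solving gives a = 0.023908, b = −1.543507.
Then c = 1319.9 − a·152 − b·213 = 1645.03.
At (1430, 892): z_contact = 34.19 − 1376.81 + 1645.03 = 302.41 ft.
Depth below ground = 307.9 − 302.41 = 5.5 ft.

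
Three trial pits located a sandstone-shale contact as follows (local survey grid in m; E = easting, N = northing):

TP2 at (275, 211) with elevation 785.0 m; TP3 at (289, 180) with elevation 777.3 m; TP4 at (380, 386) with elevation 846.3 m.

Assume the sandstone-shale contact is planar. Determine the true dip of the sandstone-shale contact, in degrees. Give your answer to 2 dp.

Two edge vectors: TP2→TP3 = (14, -31, -7.7), TP2→TP4 = (105, 175, 61.3).
Normal n = (TP2→TP3) × (TP2→TP4) = (-552.8, -1666.7, 5705).
So ∂z/∂E = −n_x/n_z = 0.09690 and ∂z/∂N = −n_y/n_z = 0.29215.
Gradient magnitude |∇z| = √(a² + b²) = √(0.00939 + 0.08535) = 0.30780.
True dip = arctan(0.30780) = 17.11°, dipping toward SSW (azimuth ≈ 198°).

17.11°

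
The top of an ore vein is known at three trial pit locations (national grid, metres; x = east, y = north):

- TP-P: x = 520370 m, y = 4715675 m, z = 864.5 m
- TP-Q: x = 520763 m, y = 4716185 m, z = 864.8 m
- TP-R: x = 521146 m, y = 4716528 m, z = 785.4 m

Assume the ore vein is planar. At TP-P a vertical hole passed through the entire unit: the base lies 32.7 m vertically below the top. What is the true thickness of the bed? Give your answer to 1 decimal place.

25.0 m

Two edge vectors: TP-P→TP-Q = (393, 510, 0.3), TP-P→TP-R = (776, 853, -79.1).
Normal n = (TP-P→TP-Q) × (TP-P→TP-R) = (-40596.9, 31319.1, -60531).
So ∂z/∂x = −n_x/n_z = −0.67068 and ∂z/∂y = −n_y/n_z = 0.51741.
|∇z| = √(a²+b²) = 0.84707, so dip δ = arctan(0.84707) = 40.27°.
True thickness = vertical thickness × cos δ = 32.7 × cos 40.27° = 25.0 m.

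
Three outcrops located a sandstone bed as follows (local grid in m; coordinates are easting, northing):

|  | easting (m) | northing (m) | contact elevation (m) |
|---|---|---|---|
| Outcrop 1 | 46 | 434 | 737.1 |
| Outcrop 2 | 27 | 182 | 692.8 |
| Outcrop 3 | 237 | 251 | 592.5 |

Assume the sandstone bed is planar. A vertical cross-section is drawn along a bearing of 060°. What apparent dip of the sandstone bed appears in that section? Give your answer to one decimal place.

20.1°

Two edge vectors: Outcrop 1→Outcrop 2 = (-19, -252, -44.3), Outcrop 1→Outcrop 3 = (191, -183, -144.6).
Normal n = (Outcrop 1→Outcrop 2) × (Outcrop 1→Outcrop 3) = (28332.3, -11208.7, 51609).
So ∂z/∂easting = −n_x/n_z = −0.54898 and ∂z/∂northing = −n_y/n_z = 0.21718.
Unit vector along 060° is (sin 60°, cos 60°) = (0.8660, 0.5000).
Slope in that direction = a·(0.8660) + b·(0.5000) = −0.36684.
Apparent dip = arctan|0.36684| = 20.1° (true dip is 30.6°, so apparent ≤ true as expected).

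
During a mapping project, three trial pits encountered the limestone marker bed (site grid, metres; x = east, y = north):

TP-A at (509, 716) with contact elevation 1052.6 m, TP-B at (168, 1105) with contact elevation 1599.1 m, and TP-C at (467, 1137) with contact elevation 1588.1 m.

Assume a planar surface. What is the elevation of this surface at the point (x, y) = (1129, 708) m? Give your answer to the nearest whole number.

Let the plane be z = a·x + b·y + c.
TP-B−TP-A: −341a + 389b = 546.5;  TP-C−TP-A: −42a + 421b = 535.5.
Solving gives a = −0.17109, b = 1.25490.
Then c = 1052.6 − a·509 − b·716 = 241.18.
At (1129, 708): z = −193.2 + 888.5 + 241.18 = 936.5 m.

936 m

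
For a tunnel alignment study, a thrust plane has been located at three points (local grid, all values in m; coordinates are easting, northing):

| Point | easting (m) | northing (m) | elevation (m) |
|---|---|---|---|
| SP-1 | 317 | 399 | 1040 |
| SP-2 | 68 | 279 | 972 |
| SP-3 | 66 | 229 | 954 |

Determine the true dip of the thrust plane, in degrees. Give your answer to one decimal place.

20.3°

Two edge vectors: SP-1→SP-2 = (-249, -120, -68), SP-1→SP-3 = (-251, -170, -86).
Normal n = (SP-1→SP-2) × (SP-1→SP-3) = (-1240, -4346, 12210).
So ∂z/∂easting = −n_x/n_z = 0.10156 and ∂z/∂northing = −n_y/n_z = 0.35594.
Gradient magnitude |∇z| = √(a² + b²) = √(0.01031 + 0.12669) = 0.37014.
True dip = arctan(0.37014) = 20.3°, dipping toward SSW (azimuth ≈ 196°).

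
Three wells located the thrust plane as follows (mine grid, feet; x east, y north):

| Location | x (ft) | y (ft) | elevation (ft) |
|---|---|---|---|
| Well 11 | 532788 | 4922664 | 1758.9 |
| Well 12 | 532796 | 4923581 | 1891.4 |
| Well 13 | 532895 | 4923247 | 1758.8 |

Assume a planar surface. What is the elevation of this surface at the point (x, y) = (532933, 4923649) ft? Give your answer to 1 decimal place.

Two edge vectors: Well 11→Well 12 = (8, 917, 132.5), Well 11→Well 13 = (107, 583, -0.1).
Normal n = (Well 11→Well 12) × (Well 11→Well 13) = (-77339.2, 14178.3, -93455).
So ∂z/∂x = −n_x/n_z = −0.827555508 and ∂z/∂y = −n_y/n_z = 0.151712589.
Intercept c from Well 11: 1758.9 + 440911.64 − 746830.10 = −304159.56.
At (532933, 4923649): z = −441031.6 + 746979.5 − 304159.56 = 1788.3 ft.

1788.3 ft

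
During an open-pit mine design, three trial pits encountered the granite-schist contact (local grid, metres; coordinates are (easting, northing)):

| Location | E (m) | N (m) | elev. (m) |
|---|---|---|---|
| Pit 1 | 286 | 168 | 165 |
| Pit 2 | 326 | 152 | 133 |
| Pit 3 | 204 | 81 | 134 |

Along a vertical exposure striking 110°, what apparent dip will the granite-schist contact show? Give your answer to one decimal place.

35.9°

Let the plane be z = a·E + b·N + c.
Pit 2−Pit 1: 40a − 16b = −32;  Pit 3−Pit 1: −82a − 87b = −31.
Solving gives a = −0.47746, b = 0.80634.
Unit vector along 110° is (sin 110°, cos 110°) = (0.9397, -0.3420).
Slope in that direction = a·(0.9397) + b·(-0.3420) = −0.72445.
Apparent dip = arctan|0.72445| = 35.9° (true dip is 43.1°, so apparent ≤ true as expected).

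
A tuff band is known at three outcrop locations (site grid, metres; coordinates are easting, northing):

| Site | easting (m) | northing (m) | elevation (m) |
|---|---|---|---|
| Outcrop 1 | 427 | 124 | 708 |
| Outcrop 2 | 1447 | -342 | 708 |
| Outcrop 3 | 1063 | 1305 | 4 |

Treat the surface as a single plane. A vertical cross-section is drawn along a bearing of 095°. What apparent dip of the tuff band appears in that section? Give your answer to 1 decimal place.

Two edge vectors: Outcrop 1→Outcrop 2 = (1020, -466, 0), Outcrop 1→Outcrop 3 = (636, 1181, -704).
Normal n = (Outcrop 1→Outcrop 2) × (Outcrop 1→Outcrop 3) = (328064, 718080, 1500996).
So ∂z/∂easting = −n_x/n_z = −0.21856 and ∂z/∂northing = −n_y/n_z = −0.47840.
Unit vector along 095° is (sin 95°, cos 95°) = (0.9962, -0.0872).
Slope in that direction = a·(0.9962) + b·(-0.0872) = −0.17604.
Apparent dip = arctan|0.17604| = 10.0° (true dip is 27.7°, so apparent ≤ true as expected).

10.0°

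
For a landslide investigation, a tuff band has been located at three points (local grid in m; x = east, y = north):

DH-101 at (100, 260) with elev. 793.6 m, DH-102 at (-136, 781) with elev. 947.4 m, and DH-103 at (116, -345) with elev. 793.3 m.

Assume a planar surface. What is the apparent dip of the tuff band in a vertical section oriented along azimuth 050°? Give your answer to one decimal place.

Let the plane be z = a·x + b·y + c.
DH-102−DH-101: −236a + 521b = 153.8;  DH-103−DH-101: 16a − 605b = −0.3.
Solving gives a = −0.69094, b = −0.01778.
Unit vector along 050° is (sin 50°, cos 50°) = (0.7660, 0.6428).
Slope in that direction = a·(0.7660) + b·(0.6428) = −0.54072.
Apparent dip = arctan|0.54072| = 28.4° (true dip is 34.7°, so apparent ≤ true as expected).

28.4°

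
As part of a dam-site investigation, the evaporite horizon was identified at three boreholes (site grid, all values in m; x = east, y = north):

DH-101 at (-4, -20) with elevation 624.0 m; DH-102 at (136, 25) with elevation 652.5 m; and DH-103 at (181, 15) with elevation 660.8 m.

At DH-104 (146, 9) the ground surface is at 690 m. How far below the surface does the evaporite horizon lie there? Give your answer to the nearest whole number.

Let the plane be z = a·x + b·y + c.
DH-102−DH-101: 140a + 45b = 28.5;  DH-103−DH-101: 185a + 35b = 36.8.
Solving gives a = 0.19226, b = 0.03518.
Then c = 624 − a·-4 − b·-20 = 625.47.
At (146, 9): z_contact = 28.1 + 0.3 + 625.47 = 653.9 m.
Depth below ground = 690 − 653.9 = 36 m.

36 m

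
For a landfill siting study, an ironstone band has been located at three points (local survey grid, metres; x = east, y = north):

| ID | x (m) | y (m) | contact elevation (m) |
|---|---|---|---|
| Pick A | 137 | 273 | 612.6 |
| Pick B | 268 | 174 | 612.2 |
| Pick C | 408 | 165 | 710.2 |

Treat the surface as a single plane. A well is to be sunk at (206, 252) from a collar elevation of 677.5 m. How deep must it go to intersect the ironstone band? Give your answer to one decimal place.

33.4 m

Two edge vectors: Pick A→Pick B = (131, -99, -0.4), Pick A→Pick C = (271, -108, 97.6).
Normal n = (Pick A→Pick B) × (Pick A→Pick C) = (-9705.6, -12894, 12681).
So ∂z/∂x = −n_x/n_z = 0.76537 and ∂z/∂y = −n_y/n_z = 1.01680.
Intercept c from Pick A: 612.6 − 104.86 − 277.59 = 230.16.
At (206, 252): z_contact = 157.67 + 256.23 + 230.16 = 644.06 m.
Depth below ground = 677.5 − 644.06 = 33.4 m.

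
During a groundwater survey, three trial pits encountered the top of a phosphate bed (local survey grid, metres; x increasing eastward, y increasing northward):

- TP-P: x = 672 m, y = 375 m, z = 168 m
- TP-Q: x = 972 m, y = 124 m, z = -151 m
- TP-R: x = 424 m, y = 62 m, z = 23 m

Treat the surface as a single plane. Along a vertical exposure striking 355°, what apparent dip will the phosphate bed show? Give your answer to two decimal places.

Let the plane be z = a·x + b·y + c.
TP-Q−TP-P: 300a − 251b = −319;  TP-R−TP-P: −248a − 313b = −145.
Solving gives a = −0.40636, b = 0.78523.
Unit vector along 355° is (sin 355°, cos 355°) = (-0.0872, 0.9962).
Slope in that direction = a·(-0.0872) + b·(0.9962) = 0.81766.
Apparent dip = arctan|0.81766| = 39.27° (true dip is 41.5°, so apparent ≤ true as expected).

39.27°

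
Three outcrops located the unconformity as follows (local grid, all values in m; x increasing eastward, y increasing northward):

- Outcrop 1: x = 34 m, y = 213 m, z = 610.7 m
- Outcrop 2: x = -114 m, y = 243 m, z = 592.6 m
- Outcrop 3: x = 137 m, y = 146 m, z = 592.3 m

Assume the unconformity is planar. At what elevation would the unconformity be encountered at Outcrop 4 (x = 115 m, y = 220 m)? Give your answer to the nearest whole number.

636 m

Let the plane be z = a·x + b·y + c.
Outcrop 2−Outcrop 1: −148a + 30b = −18.1;  Outcrop 3−Outcrop 1: 103a − 67b = −18.4.
Solving gives a = 0.25853, b = 0.67206.
Then c = 610.7 − a·34 − b·213 = 458.76.
At (115, 220): z = 29.7 + 147.9 + 458.76 = 636.3 m.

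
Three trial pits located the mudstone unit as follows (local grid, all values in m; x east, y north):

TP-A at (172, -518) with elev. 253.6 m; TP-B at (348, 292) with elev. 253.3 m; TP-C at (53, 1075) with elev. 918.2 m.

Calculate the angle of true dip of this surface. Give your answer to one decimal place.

55.7°

Let the plane be z = a·x + b·y + c.
TP-B−TP-A: 176a + 810b = −0.3;  TP-C−TP-A: −119a + 1593b = 664.6.
Solving gives a = −1.43011, b = 0.31037.
Gradient magnitude |∇z| = √(a² + b²) = √(2.04520 + 0.09633) = 1.46340.
True dip = arctan(1.46340) = 55.7°, dipping toward ESE (azimuth ≈ 102°).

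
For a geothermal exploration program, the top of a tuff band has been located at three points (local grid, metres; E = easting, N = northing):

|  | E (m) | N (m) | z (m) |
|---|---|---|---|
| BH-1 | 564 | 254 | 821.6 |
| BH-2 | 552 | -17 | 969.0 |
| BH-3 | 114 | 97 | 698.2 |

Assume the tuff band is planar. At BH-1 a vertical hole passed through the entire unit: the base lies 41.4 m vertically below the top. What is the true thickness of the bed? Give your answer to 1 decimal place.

Let the plane be z = a·E + b·N + c.
BH-2−BH-1: −12a − 271b = 147.4;  BH-3−BH-1: −450a − 157b = −123.4.
Solving gives a = 0.47127, b = −0.56478.
|∇z| = √(a²+b²) = 0.73557, so dip δ = arctan(0.73557) = 36.34°.
True thickness = vertical thickness × cos δ = 41.4 × cos 36.34° = 33.3 m.

33.3 m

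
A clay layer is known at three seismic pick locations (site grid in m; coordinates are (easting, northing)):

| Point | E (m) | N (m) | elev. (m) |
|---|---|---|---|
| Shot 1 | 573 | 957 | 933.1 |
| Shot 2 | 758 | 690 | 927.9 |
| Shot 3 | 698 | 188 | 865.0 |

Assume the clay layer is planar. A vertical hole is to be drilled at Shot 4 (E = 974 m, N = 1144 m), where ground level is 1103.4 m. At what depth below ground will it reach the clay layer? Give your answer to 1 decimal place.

Let the plane be z = a·E + b·N + c.
Shot 2−Shot 1: 185a − 267b = −5.2;  Shot 3−Shot 1: 125a − 769b = −68.1.
Solving gives a = 0.130259, b = 0.109730.
Then c = 933.1 − a·573 − b·957 = 753.45.
At (974, 1144): z_contact = 126.87 + 125.53 + 753.45 = 1005.85 m.
Depth below ground = 1103.4 − 1005.85 = 97.5 m.

97.5 m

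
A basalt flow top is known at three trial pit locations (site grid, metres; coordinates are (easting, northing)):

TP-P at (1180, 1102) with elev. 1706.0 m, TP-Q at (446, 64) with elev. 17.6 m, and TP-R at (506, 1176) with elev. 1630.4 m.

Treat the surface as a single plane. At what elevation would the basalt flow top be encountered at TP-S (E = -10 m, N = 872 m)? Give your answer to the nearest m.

1055 m

Two edge vectors: TP-P→TP-Q = (-734, -1038, -1688.4), TP-P→TP-R = (-674, 74, -75.6).
Normal n = (TP-P→TP-Q) × (TP-P→TP-R) = (203414.4, 1082491.2, -753928).
So ∂z/∂E = −n_x/n_z = 0.26981 and ∂z/∂N = −n_y/n_z = 1.43580.
Intercept c from TP-P: 1706 − 318.37 − 1582.25 = −194.62.
At (-10, 872): z = −2.7 + 1252.0 − 194.62 = 1054.7 m.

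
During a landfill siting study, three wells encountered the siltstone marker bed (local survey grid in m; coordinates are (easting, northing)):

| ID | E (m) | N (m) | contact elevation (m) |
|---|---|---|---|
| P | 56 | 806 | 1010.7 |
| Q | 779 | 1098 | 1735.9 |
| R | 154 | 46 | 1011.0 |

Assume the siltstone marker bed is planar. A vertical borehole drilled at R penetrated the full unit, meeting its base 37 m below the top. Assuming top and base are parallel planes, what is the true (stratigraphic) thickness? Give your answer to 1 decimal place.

26.7 m

Two edge vectors: P→Q = (723, 292, 725.2), P→R = (98, -760, 0.3).
Normal n = (P→Q) × (P→R) = (551239.6, 70852.7, -578096).
So ∂z/∂E = −n_x/n_z = 0.95354 and ∂z/∂N = −n_y/n_z = 0.12256.
|∇z| = √(a²+b²) = 0.96139, so dip δ = arctan(0.96139) = 43.87°.
True thickness = vertical thickness × cos δ = 37 × cos 43.87° = 26.7 m.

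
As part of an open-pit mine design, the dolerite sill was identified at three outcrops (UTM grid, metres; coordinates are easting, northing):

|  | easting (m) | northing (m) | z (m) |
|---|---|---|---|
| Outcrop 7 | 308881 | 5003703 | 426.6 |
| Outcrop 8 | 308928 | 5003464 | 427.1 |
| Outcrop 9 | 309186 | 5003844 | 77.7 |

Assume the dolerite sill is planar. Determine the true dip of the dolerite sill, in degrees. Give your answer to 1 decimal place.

46.9°

Two edge vectors: Outcrop 7→Outcrop 8 = (47, -239, 0.5), Outcrop 7→Outcrop 9 = (305, 141, -348.9).
Normal n = (Outcrop 7→Outcrop 8) × (Outcrop 7→Outcrop 9) = (83316.6, 16550.8, 79522).
So ∂z/∂easting = −n_x/n_z = −1.04772 and ∂z/∂northing = −n_y/n_z = −0.20813.
Gradient magnitude |∇z| = √(a² + b²) = √(1.09771 + 0.04332) = 1.06819.
True dip = arctan(1.06819) = 46.9°, dipping toward E (azimuth ≈ 079°).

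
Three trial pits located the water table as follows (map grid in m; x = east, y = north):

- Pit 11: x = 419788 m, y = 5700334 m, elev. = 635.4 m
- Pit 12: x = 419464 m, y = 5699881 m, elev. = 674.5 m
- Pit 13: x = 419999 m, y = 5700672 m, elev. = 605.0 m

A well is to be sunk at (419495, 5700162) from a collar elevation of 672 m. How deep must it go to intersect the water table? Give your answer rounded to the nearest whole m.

29 m

Two edge vectors: Pit 11→Pit 12 = (-324, -453, 39.1), Pit 11→Pit 13 = (211, 338, -30.4).
Normal n = (Pit 11→Pit 12) × (Pit 11→Pit 13) = (555.4, -1599.5, -13929).
So ∂z/∂x = −n_x/n_z = 0.03987364 and ∂z/∂y = −n_y/n_z = −0.11483236.
Intercept c from Pit 11: 635.4 − 16738.48 + 654582.83 = 638479.75.
At (419495, 5700162): z_contact = 16726.8 − 654563.1 + 638479.75 = 643.5 m.
Depth below ground = 672 − 643.5 = 29 m.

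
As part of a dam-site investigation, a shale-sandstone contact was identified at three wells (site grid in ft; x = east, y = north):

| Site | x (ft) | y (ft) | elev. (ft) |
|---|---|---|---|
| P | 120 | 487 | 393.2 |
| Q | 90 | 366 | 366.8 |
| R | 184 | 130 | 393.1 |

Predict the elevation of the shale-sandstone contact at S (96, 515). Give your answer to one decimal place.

Two edge vectors: P→Q = (-30, -121, -26.4), P→R = (64, -357, -0.1).
Normal n = (P→Q) × (P→R) = (-9412.7, -1692.6, 18454).
So ∂z/∂x = −n_x/n_z = 0.51006 and ∂z/∂y = −n_y/n_z = 0.09172.
Intercept c from P: 393.2 − 61.21 − 44.67 = 287.32.
At (96, 515): z = 49.0 + 47.2 + 287.32 = 383.5 ft.

383.5 ft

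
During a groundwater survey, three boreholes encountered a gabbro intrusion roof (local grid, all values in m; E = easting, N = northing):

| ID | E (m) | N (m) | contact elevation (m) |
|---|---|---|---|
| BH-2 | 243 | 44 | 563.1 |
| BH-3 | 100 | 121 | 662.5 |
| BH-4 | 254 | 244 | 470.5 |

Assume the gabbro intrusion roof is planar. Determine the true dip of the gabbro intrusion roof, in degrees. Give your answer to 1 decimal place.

45.2°

Two edge vectors: BH-2→BH-3 = (-143, 77, 99.4), BH-2→BH-4 = (11, 200, -92.6).
Normal n = (BH-2→BH-3) × (BH-2→BH-4) = (-27010.2, -12148.4, -29447).
So ∂z/∂E = −n_x/n_z = −0.91725 and ∂z/∂N = −n_y/n_z = −0.41255.
Gradient magnitude |∇z| = √(a² + b²) = √(0.84134 + 0.17020) = 1.00575.
True dip = arctan(1.00575) = 45.2°, dipping toward ENE (azimuth ≈ 066°).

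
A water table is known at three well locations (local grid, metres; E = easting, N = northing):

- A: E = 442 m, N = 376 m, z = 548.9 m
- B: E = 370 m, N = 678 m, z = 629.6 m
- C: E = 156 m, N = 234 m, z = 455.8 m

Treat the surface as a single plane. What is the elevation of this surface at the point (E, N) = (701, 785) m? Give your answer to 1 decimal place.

719.7 m

Let the plane be z = a·E + b·N + c.
B−A: −72a + 302b = 80.7;  C−A: −286a − 142b = −93.1.
Solving gives a = 0.17244, b = 0.30833.
Then c = 548.9 − a·442 − b·376 = 356.75.
At (701, 785): z = 120.9 + 242.0 + 356.75 = 719.7 m.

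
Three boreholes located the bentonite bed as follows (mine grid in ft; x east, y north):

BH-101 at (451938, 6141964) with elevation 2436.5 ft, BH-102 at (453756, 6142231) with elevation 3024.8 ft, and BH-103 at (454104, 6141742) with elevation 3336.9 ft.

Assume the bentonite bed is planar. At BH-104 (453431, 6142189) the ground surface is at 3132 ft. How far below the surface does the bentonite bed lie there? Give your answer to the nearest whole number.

214 ft

Let the plane be z = a·x + b·y + c.
BH-102−BH-101: 1818a + 267b = 588.3;  BH-103−BH-101: 2166a − 222b = 900.4.
Solving gives a = 0.37784153, b = −0.36934795.
Then c = 2436.5 − a·451938 − b·6141964 = 2100197.36.
At (453431, 6142189): z_contact = 171325.1 − 2268604.9 + 2100197.36 = 2917.5 ft.
Depth below ground = 3132 − 2917.5 = 214 ft.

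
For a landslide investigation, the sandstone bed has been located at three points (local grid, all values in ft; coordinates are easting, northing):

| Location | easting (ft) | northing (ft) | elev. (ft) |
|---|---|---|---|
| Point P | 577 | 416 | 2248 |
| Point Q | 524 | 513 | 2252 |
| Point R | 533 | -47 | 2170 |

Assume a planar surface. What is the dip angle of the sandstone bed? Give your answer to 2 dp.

Let the plane be z = a·easting + b·northing + c.
Point Q−Point P: −53a + 97b = 4;  Point R−Point P: −44a − 463b = −78.
Solving gives a = 0.19835, b = 0.14962.
Gradient magnitude |∇z| = √(a² + b²) = √(0.03934 + 0.02239) = 0.24845.
True dip = arctan(0.24845) = 13.95°, dipping toward SW (azimuth ≈ 233°).

13.95°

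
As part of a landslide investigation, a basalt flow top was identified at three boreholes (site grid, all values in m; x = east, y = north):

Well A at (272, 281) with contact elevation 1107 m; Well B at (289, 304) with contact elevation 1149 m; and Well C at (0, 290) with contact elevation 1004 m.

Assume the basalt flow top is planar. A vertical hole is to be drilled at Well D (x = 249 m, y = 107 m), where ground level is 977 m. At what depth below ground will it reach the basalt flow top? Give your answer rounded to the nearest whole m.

142 m

Let the plane be z = a·x + b·y + c.
Well B−Well A: 17a + 23b = 42;  Well C−Well A: −272a + 9b = −103.
Solving gives a = 0.42862, b = 1.50928.
Then c = 1107 − a·272 − b·281 = 566.31.
At (249, 107): z_contact = 106.7 + 161.5 + 566.31 = 834.5 m.
Depth below ground = 977 − 834.5 = 142 m.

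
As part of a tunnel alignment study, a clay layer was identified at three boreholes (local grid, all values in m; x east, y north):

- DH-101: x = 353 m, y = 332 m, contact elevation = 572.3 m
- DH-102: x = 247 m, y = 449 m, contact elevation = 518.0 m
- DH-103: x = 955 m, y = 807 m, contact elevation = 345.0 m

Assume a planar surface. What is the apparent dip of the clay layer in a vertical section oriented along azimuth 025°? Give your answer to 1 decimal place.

23.2°

Two edge vectors: DH-101→DH-102 = (-106, 117, -54.3), DH-101→DH-103 = (602, 475, -227.3).
Normal n = (DH-101→DH-102) × (DH-101→DH-103) = (-801.6, -56782.4, -120784).
So ∂z/∂x = −n_x/n_z = −0.00664 and ∂z/∂y = −n_y/n_z = −0.47012.
Unit vector along 025° is (sin 25°, cos 25°) = (0.4226, 0.9063).
Slope in that direction = a·(0.4226) + b·(0.9063) = −0.42887.
Apparent dip = arctan|0.42887| = 23.2° (true dip is 25.2°, so apparent ≤ true as expected).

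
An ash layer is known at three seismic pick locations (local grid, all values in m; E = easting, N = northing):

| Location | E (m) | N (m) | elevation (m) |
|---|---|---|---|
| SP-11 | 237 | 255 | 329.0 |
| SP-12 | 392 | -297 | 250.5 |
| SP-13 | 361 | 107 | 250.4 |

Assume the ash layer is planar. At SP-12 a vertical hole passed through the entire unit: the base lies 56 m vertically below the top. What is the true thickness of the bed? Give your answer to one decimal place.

45.9 m

Two edge vectors: SP-11→SP-12 = (155, -552, -78.5), SP-11→SP-13 = (124, -148, -78.6).
Normal n = (SP-11→SP-12) × (SP-11→SP-13) = (31769.2, 2449, 45508).
So ∂z/∂E = −n_x/n_z = −0.69810 and ∂z/∂N = −n_y/n_z = −0.05381.
|∇z| = √(a²+b²) = 0.70017, so dip δ = arctan(0.70017) = 35.00°.
True thickness = vertical thickness × cos δ = 56 × cos 35.00° = 45.9 m.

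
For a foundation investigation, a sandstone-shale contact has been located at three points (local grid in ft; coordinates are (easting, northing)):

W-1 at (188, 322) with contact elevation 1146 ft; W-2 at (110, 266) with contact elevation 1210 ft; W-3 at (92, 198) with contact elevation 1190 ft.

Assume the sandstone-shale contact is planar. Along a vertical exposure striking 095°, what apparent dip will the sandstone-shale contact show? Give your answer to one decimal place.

52.9°

Let the plane be z = a·E + b·N + c.
W-2−W-1: −78a − 56b = 64;  W-3−W-1: −96a − 124b = 44.
Solving gives a = −1.27374, b = 0.63128.
Unit vector along 095° is (sin 95°, cos 95°) = (0.9962, -0.0872).
Slope in that direction = a·(0.9962) + b·(-0.0872) = −1.32392.
Apparent dip = arctan|1.32392| = 52.9° (true dip is 54.9°, so apparent ≤ true as expected).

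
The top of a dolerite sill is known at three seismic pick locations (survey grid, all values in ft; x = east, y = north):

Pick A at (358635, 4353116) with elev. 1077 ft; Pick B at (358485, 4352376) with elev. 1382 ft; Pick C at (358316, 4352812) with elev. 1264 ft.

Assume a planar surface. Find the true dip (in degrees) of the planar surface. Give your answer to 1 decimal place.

Let the plane be z = a·x + b·y + c.
Pick B−Pick A: −150a − 740b = 305;  Pick C−Pick A: −319a − 304b = 187.
Solving gives a = −0.23974, b = −0.36357.
Gradient magnitude |∇z| = √(a² + b²) = √(0.05747 + 0.13218) = 0.43549.
True dip = arctan(0.43549) = 23.5°, dipping toward NNE (azimuth ≈ 033°).

23.5°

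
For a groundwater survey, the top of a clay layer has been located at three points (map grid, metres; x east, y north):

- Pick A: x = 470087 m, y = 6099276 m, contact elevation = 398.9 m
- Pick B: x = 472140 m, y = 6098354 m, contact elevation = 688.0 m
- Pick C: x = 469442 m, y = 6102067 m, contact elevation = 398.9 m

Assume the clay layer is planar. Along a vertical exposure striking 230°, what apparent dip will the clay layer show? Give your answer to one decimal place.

Two edge vectors: Pick A→Pick B = (2053, -922, 289.1), Pick A→Pick C = (-645, 2791, 0).
Normal n = (Pick A→Pick B) × (Pick A→Pick C) = (-806878.1, -186469.5, 5135233).
So ∂z/∂x = −n_x/n_z = 0.15713 and ∂z/∂y = −n_y/n_z = 0.03631.
Unit vector along 230° is (sin 230°, cos 230°) = (-0.7660, -0.6428).
Slope in that direction = a·(-0.7660) + b·(-0.6428) = −0.14371.
Apparent dip = arctan|0.14371| = 8.2° (true dip is 9.2°, so apparent ≤ true as expected).

8.2°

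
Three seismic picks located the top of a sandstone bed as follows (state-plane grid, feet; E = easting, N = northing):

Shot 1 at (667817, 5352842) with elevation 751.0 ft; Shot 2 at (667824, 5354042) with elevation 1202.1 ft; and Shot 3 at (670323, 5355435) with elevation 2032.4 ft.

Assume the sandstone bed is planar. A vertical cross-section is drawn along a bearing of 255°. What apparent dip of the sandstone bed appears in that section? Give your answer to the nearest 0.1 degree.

Two edge vectors: Shot 1→Shot 2 = (7, 1200, 451.1), Shot 1→Shot 3 = (2506, 2593, 1281.4).
Normal n = (Shot 1→Shot 2) × (Shot 1→Shot 3) = (367977.7, 1121486.8, -2989049).
So ∂z/∂E = −n_x/n_z = 0.12311 and ∂z/∂N = −n_y/n_z = 0.37520.
Unit vector along 255° is (sin 255°, cos 255°) = (-0.9659, -0.2588).
Slope in that direction = a·(-0.9659) + b·(-0.2588) = −0.21602.
Apparent dip = arctan|0.21602| = 12.2° (true dip is 21.5°, so apparent ≤ true as expected).

12.2°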